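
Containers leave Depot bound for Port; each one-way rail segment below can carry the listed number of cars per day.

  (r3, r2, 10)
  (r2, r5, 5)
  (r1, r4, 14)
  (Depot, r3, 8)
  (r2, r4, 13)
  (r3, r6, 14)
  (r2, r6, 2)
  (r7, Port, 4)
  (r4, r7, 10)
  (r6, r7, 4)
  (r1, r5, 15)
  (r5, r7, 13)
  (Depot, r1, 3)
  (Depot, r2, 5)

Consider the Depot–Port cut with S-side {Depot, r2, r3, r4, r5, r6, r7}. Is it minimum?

Given cut capacity: 3 + 4 = 7.
Augment Depot→r1→r4→r7→Port: bottleneck 3, flow now 3.
Augment Depot→r2→r4→r7→Port: bottleneck 1, flow now 4.
No augmenting path remains; maximum flow = 4.
In the residual graph, reachable from Depot: {Depot, r1, r2, r3, r4, r5, r6, r7}.
Min-cut edges: r7→Port (4); capacity 4 = 4.
Cut capacity 7 exceeds the max flow 4, so it is not minimum.

No — its capacity is 7, but the minimum cut has capacity 4.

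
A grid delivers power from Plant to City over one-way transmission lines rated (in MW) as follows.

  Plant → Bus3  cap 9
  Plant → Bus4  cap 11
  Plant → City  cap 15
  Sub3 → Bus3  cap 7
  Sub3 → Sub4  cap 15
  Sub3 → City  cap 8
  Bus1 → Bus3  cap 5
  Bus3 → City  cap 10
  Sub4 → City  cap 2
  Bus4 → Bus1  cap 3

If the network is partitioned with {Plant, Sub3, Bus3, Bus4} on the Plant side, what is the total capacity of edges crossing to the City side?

Edges leaving {Plant, Sub3, Bus3, Bus4}: Plant→City (15), Sub3→Sub4 (15), Sub3→City (8), Bus3→City (10), Bus4→Bus1 (3).
Cut capacity = 15 + 15 + 8 + 10 + 3 = 51.

51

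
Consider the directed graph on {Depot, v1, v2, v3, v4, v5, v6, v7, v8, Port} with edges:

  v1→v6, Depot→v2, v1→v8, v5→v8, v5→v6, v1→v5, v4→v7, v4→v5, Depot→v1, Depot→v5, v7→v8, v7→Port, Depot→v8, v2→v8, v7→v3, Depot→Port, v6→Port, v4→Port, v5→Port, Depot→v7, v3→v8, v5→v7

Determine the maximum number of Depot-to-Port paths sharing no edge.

4

Assign every edge capacity 1; by Menger, the answer equals the max flow.
Path Depot→Port (+1); total 1.
Path Depot→v5→Port (+1); total 2.
Path Depot→v7→Port (+1); total 3.
Path Depot→v1→v6→Port (+1); total 4.
No residual Depot→Port path; max flow = 4.
Certifying cut of size 4: {Depot→Port, Depot→v1, Depot→v5, Depot→v7}.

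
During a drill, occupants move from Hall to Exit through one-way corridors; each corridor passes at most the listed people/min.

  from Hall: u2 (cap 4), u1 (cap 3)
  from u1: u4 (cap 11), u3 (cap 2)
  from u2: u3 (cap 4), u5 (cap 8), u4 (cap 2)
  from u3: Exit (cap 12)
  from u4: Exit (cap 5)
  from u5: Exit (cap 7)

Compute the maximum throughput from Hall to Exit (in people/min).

7

Augment Hall→u1→u3→Exit: bottleneck 2, flow now 2.
Augment Hall→u1→u4→Exit: bottleneck 1, flow now 3.
Augment Hall→u2→u3→Exit: bottleneck 4, flow now 7.
No augmenting path remains; maximum flow = 7.
In the residual graph, reachable from Hall: {Hall}.
Min-cut edges: Hall→u1 (3), Hall→u2 (4); capacity 3 + 4 = 7.
This cut is saturated, so no flow can exceed 7.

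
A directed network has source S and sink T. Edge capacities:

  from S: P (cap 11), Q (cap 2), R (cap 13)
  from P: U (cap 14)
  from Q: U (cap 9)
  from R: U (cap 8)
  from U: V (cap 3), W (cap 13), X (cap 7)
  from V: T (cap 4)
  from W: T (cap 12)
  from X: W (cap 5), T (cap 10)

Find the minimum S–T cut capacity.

21

Augment S→P→U→V→T: bottleneck 3, flow now 3.
Augment S→P→U→W→T: bottleneck 8, flow now 11.
Augment S→Q→U→W→T: bottleneck 2, flow now 13.
Augment S→R→U→W→T: bottleneck 2, flow now 15.
Augment S→R→U→X→T: bottleneck 6, flow now 21.
No augmenting path remains; maximum flow = 21.
By max-flow min-cut, the minimum cut capacity equals the max flow.
In the residual graph, reachable from S: {S, R}.
Min-cut edges: S→P (11), S→Q (2), R→U (8); capacity 11 + 2 + 8 = 21.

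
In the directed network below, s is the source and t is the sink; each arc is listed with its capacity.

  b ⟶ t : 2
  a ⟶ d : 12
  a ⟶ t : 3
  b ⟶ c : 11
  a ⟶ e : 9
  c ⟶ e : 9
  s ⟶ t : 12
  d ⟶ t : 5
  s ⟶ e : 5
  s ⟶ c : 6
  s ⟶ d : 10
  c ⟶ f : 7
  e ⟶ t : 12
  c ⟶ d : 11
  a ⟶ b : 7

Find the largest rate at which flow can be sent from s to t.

Augment s→t: bottleneck 12, flow now 12.
Augment s→d→t: bottleneck 5, flow now 17.
Augment s→e→t: bottleneck 5, flow now 22.
Augment s→c→e→t: bottleneck 6, flow now 28.
No augmenting path remains; maximum flow = 28.
In the residual graph, reachable from s: {s, d}.
Min-cut edges: s→c (6), s→e (5), s→t (12), d→t (5); capacity 6 + 5 + 12 + 5 = 28.
This cut is saturated, so no flow can exceed 28.

28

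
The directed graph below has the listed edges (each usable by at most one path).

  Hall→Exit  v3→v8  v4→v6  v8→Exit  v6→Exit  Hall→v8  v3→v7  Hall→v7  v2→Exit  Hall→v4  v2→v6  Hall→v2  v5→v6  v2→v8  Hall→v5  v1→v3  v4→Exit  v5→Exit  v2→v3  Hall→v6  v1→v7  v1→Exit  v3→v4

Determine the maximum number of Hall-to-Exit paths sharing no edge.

6

Assign every edge capacity 1; by Menger, the answer equals the max flow.
Path Hall→Exit (+1); total 1.
Path Hall→v2→Exit (+1); total 2.
Path Hall→v4→Exit (+1); total 3.
Path Hall→v5→Exit (+1); total 4.
Path Hall→v6→Exit (+1); total 5.
Path Hall→v8→Exit (+1); total 6.
No residual Hall→Exit path; max flow = 6.
Certifying cut of size 6: {Hall→Exit, Hall→v2, Hall→v4, Hall→v5, Hall→v6, Hall→v8}.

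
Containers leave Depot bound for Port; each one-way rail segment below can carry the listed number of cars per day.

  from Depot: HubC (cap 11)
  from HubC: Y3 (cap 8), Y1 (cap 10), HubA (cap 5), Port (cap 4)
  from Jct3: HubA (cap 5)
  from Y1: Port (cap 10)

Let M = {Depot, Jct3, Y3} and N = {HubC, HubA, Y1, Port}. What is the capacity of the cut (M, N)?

16

Edges leaving {Depot, Jct3, Y3}: Depot→HubC (11), Jct3→HubA (5).
Cut capacity = 11 + 5 = 16.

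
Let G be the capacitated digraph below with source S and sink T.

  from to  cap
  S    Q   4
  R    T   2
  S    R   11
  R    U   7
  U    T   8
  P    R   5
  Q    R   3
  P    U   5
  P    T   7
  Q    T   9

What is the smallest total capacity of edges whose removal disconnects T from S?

Augment S→Q→T: bottleneck 4, flow now 4.
Augment S→R→T: bottleneck 2, flow now 6.
Augment S→R→U→T: bottleneck 7, flow now 13.
No augmenting path remains; maximum flow = 13.
By max-flow min-cut, the minimum cut capacity equals the max flow.
In the residual graph, reachable from S: {S, R}.
Min-cut edges: S→Q (4), R→U (7), R→T (2); capacity 4 + 7 + 2 = 13.

13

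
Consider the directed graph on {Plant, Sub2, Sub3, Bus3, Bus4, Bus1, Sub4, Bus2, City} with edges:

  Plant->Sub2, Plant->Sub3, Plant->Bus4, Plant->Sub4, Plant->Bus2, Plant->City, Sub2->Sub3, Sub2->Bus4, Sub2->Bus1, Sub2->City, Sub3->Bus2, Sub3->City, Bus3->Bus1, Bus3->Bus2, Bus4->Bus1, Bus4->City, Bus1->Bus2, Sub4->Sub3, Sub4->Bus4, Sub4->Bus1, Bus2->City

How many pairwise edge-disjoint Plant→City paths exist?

5

Assign every edge capacity 1; by Menger, the answer equals the max flow.
Path Plant→City (+1); total 1.
Path Plant→Sub2→City (+1); total 2.
Path Plant→Sub3→City (+1); total 3.
Path Plant→Bus4→City (+1); total 4.
Path Plant→Bus2→City (+1); total 5.
No residual Plant→City path; max flow = 5.
Certifying cut of size 5: {Bus2→City, Bus4→City, Plant→City, Plant→Sub2, Sub3→City}.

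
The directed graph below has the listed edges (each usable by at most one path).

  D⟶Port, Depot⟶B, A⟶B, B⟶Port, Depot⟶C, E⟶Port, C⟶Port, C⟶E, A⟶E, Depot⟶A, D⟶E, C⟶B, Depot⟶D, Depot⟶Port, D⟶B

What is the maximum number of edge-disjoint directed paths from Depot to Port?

5

Assign every edge capacity 1; by Menger, the answer equals the max flow.
Path Depot→Port (+1); total 1.
Path Depot→B→Port (+1); total 2.
Path Depot→C→Port (+1); total 3.
Path Depot→D→Port (+1); total 4.
Path Depot→A→E→Port (+1); total 5.
No residual Depot→Port path; max flow = 5.
Certifying cut of size 5: {Depot→A, Depot→B, Depot→C, Depot→D, Depot→Port}.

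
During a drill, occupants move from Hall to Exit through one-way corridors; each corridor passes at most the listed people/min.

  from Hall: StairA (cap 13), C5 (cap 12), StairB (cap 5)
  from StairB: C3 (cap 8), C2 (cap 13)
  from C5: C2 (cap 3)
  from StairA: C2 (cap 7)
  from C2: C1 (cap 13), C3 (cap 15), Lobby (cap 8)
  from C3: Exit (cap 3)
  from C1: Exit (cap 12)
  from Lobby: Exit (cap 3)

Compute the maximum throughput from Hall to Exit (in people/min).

15

Augment Hall→StairB→C3→Exit: bottleneck 3, flow now 3.
Augment Hall→StairB→C2→C1→Exit: bottleneck 2, flow now 5.
Augment Hall→C5→C2→C1→Exit: bottleneck 3, flow now 8.
Augment Hall→StairA→C2→C1→Exit: bottleneck 7, flow now 15.
No augmenting path remains; maximum flow = 15.
In the residual graph, reachable from Hall: {Hall, C5, StairA}.
Min-cut edges: Hall→StairB (5), C5→C2 (3), StairA→C2 (7); capacity 5 + 3 + 7 = 15.
This cut is saturated, so no flow can exceed 15.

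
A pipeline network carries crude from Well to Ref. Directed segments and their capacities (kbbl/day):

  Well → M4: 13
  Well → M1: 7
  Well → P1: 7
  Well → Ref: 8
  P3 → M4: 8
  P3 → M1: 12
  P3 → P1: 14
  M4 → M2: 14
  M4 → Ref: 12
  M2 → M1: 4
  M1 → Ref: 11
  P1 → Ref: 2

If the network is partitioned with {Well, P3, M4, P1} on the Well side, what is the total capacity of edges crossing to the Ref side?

55

Edges leaving {Well, P3, M4, P1}: Well→M1 (7), Well→Ref (8), P3→M1 (12), M4→M2 (14), M4→Ref (12), P1→Ref (2).
Cut capacity = 7 + 8 + 12 + 14 + 12 + 2 = 55.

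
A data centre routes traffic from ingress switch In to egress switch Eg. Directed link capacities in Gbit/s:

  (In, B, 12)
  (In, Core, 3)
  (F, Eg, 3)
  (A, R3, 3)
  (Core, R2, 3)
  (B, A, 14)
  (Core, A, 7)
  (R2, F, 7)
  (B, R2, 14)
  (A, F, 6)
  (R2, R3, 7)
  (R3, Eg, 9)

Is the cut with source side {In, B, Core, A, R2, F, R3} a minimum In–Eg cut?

Yes — it is a minimum cut (capacity 12).

Given cut capacity: 3 + 9 = 12.
Augment In→B→A→F→Eg: bottleneck 3, flow now 3.
Augment In→B→A→R3→Eg: bottleneck 3, flow now 6.
Augment In→B→R2→R3→Eg: bottleneck 6, flow now 12.
No augmenting path remains; maximum flow = 12.
Cut capacity 12 equals the max flow, so it is a minimum cut.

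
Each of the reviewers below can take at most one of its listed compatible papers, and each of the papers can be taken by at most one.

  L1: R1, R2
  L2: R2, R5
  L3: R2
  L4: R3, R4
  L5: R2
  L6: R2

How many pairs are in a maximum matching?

Unit-capacity flow: source→left, listed edges, right→sink; max matching = max flow.
Augmenting path L1→R1 (+1); matched 1.
Augmenting path L2→R2 (+1); matched 2.
Augmenting path L4→R3 (+1); matched 3.
Augmenting path L3→R2→L2→R5 (+1); matched 4.
No augmenting path remains; maximum matching = 4.
König certificate: {L1, L2, L4, R2} is a vertex cover of size 4 (every listed pair touches it), so no matching can be larger.

4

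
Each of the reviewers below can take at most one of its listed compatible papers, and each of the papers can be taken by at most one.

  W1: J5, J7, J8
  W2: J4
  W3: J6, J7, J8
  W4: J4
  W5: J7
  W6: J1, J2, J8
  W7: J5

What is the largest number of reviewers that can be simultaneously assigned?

Unit-capacity flow: source→left, listed edges, right→sink; max matching = max flow.
Augmenting path W1→J5 (+1); matched 1.
Augmenting path W2→J4 (+1); matched 2.
Augmenting path W3→J6 (+1); matched 3.
Augmenting path W5→J7 (+1); matched 4.
Augmenting path W6→J1 (+1); matched 5.
Augmenting path W7→J5→W1→J8 (+1); matched 6.
No augmenting path remains; maximum matching = 6.
König certificate: {W1, W3, W5, W6, W7, J4} is a vertex cover of size 6 (every listed pair touches it), so no matching can be larger.

6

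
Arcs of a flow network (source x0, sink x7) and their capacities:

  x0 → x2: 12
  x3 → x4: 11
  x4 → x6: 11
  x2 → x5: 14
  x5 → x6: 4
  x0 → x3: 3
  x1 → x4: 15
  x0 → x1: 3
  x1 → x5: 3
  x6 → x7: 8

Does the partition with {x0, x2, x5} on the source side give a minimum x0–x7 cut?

Given cut capacity: 3 + 3 + 4 = 10.
Augment x0→x1→x4→x6→x7: bottleneck 3, flow now 3.
Augment x0→x2→x5→x6→x7: bottleneck 4, flow now 7.
Augment x0→x3→x4→x6→x7: bottleneck 1, flow now 8.
No augmenting path remains; maximum flow = 8.
In the residual graph, reachable from x0: {x0, x1, x2, x3, x4, x5, x6}.
Min-cut edges: x6→x7 (8); capacity 8 = 8.
Cut capacity 10 exceeds the max flow 8, so it is not minimum.

No — its capacity is 10, but the minimum cut has capacity 8.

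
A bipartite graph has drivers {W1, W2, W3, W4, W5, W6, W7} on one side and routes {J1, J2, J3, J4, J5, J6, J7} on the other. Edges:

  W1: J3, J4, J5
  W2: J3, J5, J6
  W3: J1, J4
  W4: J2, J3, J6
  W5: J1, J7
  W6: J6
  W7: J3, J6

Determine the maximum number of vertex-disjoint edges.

Unit-capacity flow: source→left, listed edges, right→sink; max matching = max flow.
Augmenting path W1→J3 (+1); matched 1.
Augmenting path W2→J5 (+1); matched 2.
Augmenting path W3→J1 (+1); matched 3.
Augmenting path W4→J2 (+1); matched 4.
Augmenting path W5→J7 (+1); matched 5.
Augmenting path W6→J6 (+1); matched 6.
Augmenting path W7→J3→W1→J4 (+1); matched 7.
No augmenting path remains; maximum matching = 7.
König certificate: {W1, W2, W3, W4, W5, W6, W7} is a vertex cover of size 7 (every listed pair touches it), so no matching can be larger.

7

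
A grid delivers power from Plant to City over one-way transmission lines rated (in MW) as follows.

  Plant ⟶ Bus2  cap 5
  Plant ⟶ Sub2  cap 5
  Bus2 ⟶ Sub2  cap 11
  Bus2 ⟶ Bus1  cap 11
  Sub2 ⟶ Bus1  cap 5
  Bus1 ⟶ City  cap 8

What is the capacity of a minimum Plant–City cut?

8

Augment Plant→Bus2→Bus1→City: bottleneck 5, flow now 5.
Augment Plant→Sub2→Bus1→City: bottleneck 3, flow now 8.
No augmenting path remains; maximum flow = 8.
By max-flow min-cut, the minimum cut capacity equals the max flow.
In the residual graph, reachable from Plant: {Plant, Bus2, Sub2, Bus1}.
Min-cut edges: Bus1→City (8); capacity 8 = 8.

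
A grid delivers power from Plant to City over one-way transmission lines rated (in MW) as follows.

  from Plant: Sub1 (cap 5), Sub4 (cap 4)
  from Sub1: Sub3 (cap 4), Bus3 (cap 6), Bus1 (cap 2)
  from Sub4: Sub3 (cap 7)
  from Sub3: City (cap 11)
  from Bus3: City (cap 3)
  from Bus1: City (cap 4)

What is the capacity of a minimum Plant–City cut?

9

Augment Plant→Sub1→Sub3→City: bottleneck 4, flow now 4.
Augment Plant→Sub1→Bus3→City: bottleneck 1, flow now 5.
Augment Plant→Sub4→Sub3→City: bottleneck 4, flow now 9.
No augmenting path remains; maximum flow = 9.
By max-flow min-cut, the minimum cut capacity equals the max flow.
In the residual graph, reachable from Plant: {Plant}.
Min-cut edges: Plant→Sub1 (5), Plant→Sub4 (4); capacity 5 + 4 = 9.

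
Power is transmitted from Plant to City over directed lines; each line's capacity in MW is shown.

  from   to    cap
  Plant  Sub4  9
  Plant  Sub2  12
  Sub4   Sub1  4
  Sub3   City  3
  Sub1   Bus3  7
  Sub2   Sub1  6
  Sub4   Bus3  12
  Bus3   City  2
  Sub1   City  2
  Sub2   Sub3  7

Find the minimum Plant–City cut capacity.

7

Augment Plant→Sub2→Sub3→City: bottleneck 3, flow now 3.
Augment Plant→Sub2→Sub1→City: bottleneck 2, flow now 5.
Augment Plant→Sub4→Bus3→City: bottleneck 2, flow now 7.
No augmenting path remains; maximum flow = 7.
By max-flow min-cut, the minimum cut capacity equals the max flow.
In the residual graph, reachable from Plant: {Plant, Sub2, Sub4, Bus3, Sub3, Sub1}.
Min-cut edges: Bus3→City (2), Sub3→City (3), Sub1→City (2); capacity 2 + 3 + 2 = 7.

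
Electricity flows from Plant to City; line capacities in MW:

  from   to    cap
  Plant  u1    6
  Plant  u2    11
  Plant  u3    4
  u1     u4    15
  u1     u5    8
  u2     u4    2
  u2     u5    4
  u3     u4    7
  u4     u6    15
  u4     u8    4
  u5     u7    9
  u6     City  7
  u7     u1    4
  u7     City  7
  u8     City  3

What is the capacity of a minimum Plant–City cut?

Augment Plant→u1→u4→u6→City: bottleneck 6, flow now 6.
Augment Plant→u2→u4→u6→City: bottleneck 1, flow now 7.
Augment Plant→u2→u4→u8→City: bottleneck 1, flow now 8.
Augment Plant→u2→u5→u7→City: bottleneck 4, flow now 12.
Augment Plant→u3→u4→u8→City: bottleneck 2, flow now 14.
Augment Plant→u3→u4→u1→u5→u7→City: bottleneck 2, flow now 16. (uses reverse residual edge)
No augmenting path remains; maximum flow = 16.
By max-flow min-cut, the minimum cut capacity equals the max flow.
In the residual graph, reachable from Plant: {Plant, u2}.
Min-cut edges: Plant→u1 (6), Plant→u3 (4), u2→u4 (2), u2→u5 (4); capacity 6 + 4 + 2 + 4 = 16.

16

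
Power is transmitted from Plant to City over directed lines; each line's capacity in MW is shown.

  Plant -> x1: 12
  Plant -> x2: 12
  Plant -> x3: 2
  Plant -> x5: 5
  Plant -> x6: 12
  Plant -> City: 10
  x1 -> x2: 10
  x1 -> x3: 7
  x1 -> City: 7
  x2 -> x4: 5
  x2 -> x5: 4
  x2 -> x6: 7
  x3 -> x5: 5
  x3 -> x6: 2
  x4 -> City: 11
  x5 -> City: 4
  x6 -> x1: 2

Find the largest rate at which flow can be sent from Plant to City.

Augment Plant→City: bottleneck 10, flow now 10.
Augment Plant→x1→City: bottleneck 7, flow now 17.
Augment Plant→x5→City: bottleneck 4, flow now 21.
Augment Plant→x2→x4→City: bottleneck 5, flow now 26.
No augmenting path remains; maximum flow = 26.
In the residual graph, reachable from Plant: {Plant, x1, x2, x3, x5, x6}.
Min-cut edges: Plant→City (10), x1→City (7), x2→x4 (5), x5→City (4); capacity 10 + 7 + 5 + 4 = 26.
This cut is saturated, so no flow can exceed 26.

26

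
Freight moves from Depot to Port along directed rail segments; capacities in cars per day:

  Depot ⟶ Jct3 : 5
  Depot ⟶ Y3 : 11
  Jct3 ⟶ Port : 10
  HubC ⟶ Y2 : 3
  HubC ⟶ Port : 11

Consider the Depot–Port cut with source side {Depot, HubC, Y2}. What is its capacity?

27

Edges leaving {Depot, HubC, Y2}: Depot→Jct3 (5), Depot→Y3 (11), HubC→Port (11).
Cut capacity = 5 + 11 + 11 = 27.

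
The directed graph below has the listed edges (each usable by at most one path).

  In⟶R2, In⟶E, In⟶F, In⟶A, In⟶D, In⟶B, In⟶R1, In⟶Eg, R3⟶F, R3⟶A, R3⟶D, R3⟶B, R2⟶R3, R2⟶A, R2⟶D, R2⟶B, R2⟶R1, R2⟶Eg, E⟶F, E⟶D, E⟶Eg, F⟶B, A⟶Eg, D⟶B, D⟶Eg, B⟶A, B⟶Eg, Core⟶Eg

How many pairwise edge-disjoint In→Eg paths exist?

6

Assign every edge capacity 1; by Menger, the answer equals the max flow.
Path In→Eg (+1); total 1.
Path In→R2→Eg (+1); total 2.
Path In→E→Eg (+1); total 3.
Path In→A→Eg (+1); total 4.
Path In→D→Eg (+1); total 5.
Path In→B→Eg (+1); total 6.
No residual In→Eg path; max flow = 6.
Certifying cut of size 6: {A→Eg, B→Eg, In→D, In→E, In→Eg, In→R2}.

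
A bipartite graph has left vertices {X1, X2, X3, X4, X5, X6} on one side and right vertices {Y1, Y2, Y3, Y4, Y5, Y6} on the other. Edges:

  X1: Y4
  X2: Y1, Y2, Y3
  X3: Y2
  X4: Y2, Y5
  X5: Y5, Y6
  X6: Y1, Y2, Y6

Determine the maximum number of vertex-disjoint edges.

Unit-capacity flow: source→left, listed edges, right→sink; max matching = max flow.
Augmenting path X1→Y4 (+1); matched 1.
Augmenting path X2→Y1 (+1); matched 2.
Augmenting path X3→Y2 (+1); matched 3.
Augmenting path X4→Y5 (+1); matched 4.
Augmenting path X5→Y6 (+1); matched 5.
Augmenting path X6→Y1→X2→Y3 (+1); matched 6.
No augmenting path remains; maximum matching = 6.
König certificate: {X1, X2, X3, X4, X5, X6} is a vertex cover of size 6 (every listed pair touches it), so no matching can be larger.

6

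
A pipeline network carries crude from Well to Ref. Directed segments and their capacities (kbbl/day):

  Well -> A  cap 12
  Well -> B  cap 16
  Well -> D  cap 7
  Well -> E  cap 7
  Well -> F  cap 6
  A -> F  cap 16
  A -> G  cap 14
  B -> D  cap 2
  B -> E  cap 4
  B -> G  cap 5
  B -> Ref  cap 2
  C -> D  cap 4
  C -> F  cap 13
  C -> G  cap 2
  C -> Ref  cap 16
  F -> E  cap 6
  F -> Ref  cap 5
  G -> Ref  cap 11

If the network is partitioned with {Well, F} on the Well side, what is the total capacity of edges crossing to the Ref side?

Edges leaving {Well, F}: Well→A (12), Well→B (16), Well→D (7), Well→E (7), F→E (6), F→Ref (5).
Cut capacity = 12 + 16 + 7 + 7 + 6 + 5 = 53.

53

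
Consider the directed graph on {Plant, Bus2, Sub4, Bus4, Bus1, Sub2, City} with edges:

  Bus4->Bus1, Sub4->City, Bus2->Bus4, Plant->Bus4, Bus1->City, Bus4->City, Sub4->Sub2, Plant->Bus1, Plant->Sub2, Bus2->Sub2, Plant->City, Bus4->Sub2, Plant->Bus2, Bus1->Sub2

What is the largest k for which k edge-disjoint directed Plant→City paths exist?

3

Assign every edge capacity 1; by Menger, the answer equals the max flow.
Path Plant→City (+1); total 1.
Path Plant→Bus4→City (+1); total 2.
Path Plant→Bus1→City (+1); total 3.
No residual Plant→City path; max flow = 3.
Certifying cut of size 3: {Bus1→City, Bus4→City, Plant→City}.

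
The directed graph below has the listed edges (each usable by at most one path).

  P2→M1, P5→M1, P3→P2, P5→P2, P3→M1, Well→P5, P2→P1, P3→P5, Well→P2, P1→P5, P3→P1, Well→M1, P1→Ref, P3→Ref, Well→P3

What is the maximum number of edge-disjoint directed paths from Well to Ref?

Assign every edge capacity 1; by Menger, the answer equals the max flow.
Path Well→P3→Ref (+1); total 1.
Path Well→P2→P1→Ref (+1); total 2.
No residual Well→Ref path; max flow = 2.
Certifying cut of size 2: {P2→P1, Well→P3}.

2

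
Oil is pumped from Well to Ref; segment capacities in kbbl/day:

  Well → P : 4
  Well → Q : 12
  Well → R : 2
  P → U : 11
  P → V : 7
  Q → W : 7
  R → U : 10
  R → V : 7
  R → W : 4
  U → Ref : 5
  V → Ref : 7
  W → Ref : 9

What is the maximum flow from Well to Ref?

13

Augment Well→P→U→Ref: bottleneck 4, flow now 4.
Augment Well→Q→W→Ref: bottleneck 7, flow now 11.
Augment Well→R→U→Ref: bottleneck 1, flow now 12.
Augment Well→R→V→Ref: bottleneck 1, flow now 13.
No augmenting path remains; maximum flow = 13.
In the residual graph, reachable from Well: {Well, Q}.
Min-cut edges: Well→P (4), Well→R (2), Q→W (7); capacity 4 + 2 + 7 = 13.
This cut is saturated, so no flow can exceed 13.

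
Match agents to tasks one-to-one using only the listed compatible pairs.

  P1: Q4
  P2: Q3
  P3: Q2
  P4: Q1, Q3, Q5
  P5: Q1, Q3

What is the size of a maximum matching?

5

Unit-capacity flow: source→left, listed edges, right→sink; max matching = max flow.
Augmenting path P1→Q4 (+1); matched 1.
Augmenting path P2→Q3 (+1); matched 2.
Augmenting path P3→Q2 (+1); matched 3.
Augmenting path P4→Q1 (+1); matched 4.
Augmenting path P5→Q1→P4→Q5 (+1); matched 5.
No augmenting path remains; maximum matching = 5.
König certificate: {P1, P2, P3, P4, P5} is a vertex cover of size 5 (every listed pair touches it), so no matching can be larger.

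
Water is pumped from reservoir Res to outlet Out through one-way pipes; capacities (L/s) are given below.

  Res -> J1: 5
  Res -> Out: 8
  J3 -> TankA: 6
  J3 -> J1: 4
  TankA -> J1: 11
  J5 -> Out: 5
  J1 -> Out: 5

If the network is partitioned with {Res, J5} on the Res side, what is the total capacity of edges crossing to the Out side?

18

Edges leaving {Res, J5}: Res→J1 (5), Res→Out (8), J5→Out (5).
Cut capacity = 5 + 8 + 5 = 18.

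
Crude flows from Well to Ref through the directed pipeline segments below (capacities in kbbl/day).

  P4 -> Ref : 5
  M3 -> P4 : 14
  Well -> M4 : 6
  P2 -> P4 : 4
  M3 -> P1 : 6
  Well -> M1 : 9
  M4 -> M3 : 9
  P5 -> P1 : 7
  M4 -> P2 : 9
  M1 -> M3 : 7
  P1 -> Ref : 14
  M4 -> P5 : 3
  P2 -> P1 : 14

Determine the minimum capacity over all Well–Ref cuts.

Augment Well→M1→M3→P1→Ref: bottleneck 6, flow now 6.
Augment Well→M1→M3→P4→Ref: bottleneck 1, flow now 7.
Augment Well→M4→P5→P1→Ref: bottleneck 3, flow now 10.
Augment Well→M4→M3→P4→Ref: bottleneck 3, flow now 13.
No augmenting path remains; maximum flow = 13.
By max-flow min-cut, the minimum cut capacity equals the max flow.
In the residual graph, reachable from Well: {Well, M1}.
Min-cut edges: Well→M4 (6), M1→M3 (7); capacity 6 + 7 = 13.

13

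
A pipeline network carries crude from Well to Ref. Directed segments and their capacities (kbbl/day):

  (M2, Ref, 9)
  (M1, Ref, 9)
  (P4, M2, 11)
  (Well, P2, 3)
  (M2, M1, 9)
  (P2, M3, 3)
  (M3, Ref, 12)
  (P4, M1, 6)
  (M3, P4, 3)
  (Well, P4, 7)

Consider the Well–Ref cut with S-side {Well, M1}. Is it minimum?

Given cut capacity: 3 + 7 + 9 = 19.
Augment Well→P2→M3→Ref: bottleneck 3, flow now 3.
Augment Well→P4→M2→Ref: bottleneck 7, flow now 10.
No augmenting path remains; maximum flow = 10.
In the residual graph, reachable from Well: {Well}.
Min-cut edges: Well→P2 (3), Well→P4 (7); capacity 3 + 7 = 10.
Cut capacity 19 exceeds the max flow 10, so it is not minimum.

No — its capacity is 19, but the minimum cut has capacity 10.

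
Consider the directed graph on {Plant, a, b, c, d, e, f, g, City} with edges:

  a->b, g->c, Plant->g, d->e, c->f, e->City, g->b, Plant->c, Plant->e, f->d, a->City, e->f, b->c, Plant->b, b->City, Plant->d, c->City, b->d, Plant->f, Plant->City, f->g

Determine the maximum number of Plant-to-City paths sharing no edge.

4

Assign every edge capacity 1; by Menger, the answer equals the max flow.
Path Plant→City (+1); total 1.
Path Plant→b→City (+1); total 2.
Path Plant→c→City (+1); total 3.
Path Plant→e→City (+1); total 4.
No residual Plant→City path; max flow = 4.
Certifying cut of size 4: {Plant→City, b→City, c→City, e→City}.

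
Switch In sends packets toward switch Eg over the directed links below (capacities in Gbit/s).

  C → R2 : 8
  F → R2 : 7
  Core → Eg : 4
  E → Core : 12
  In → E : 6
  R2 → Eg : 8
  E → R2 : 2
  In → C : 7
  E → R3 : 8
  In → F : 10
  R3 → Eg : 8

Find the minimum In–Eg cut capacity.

14

Augment In→E→R2→Eg: bottleneck 2, flow now 2.
Augment In→E→R3→Eg: bottleneck 4, flow now 6.
Augment In→C→R2→Eg: bottleneck 6, flow now 12.
Augment In→C→R2→E→R3→Eg: bottleneck 1, flow now 13. (uses reverse residual edge)
Augment In→F→R2→E→R3→Eg: bottleneck 1, flow now 14. (uses reverse residual edge)
No augmenting path remains; maximum flow = 14.
By max-flow min-cut, the minimum cut capacity equals the max flow.
In the residual graph, reachable from In: {In, C, F, R2}.
Min-cut edges: In→E (6), R2→Eg (8); capacity 6 + 8 = 14.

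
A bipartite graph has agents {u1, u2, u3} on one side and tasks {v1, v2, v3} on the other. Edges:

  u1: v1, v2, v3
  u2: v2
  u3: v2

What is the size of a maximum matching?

Unit-capacity flow: source→left, listed edges, right→sink; max matching = max flow.
Augmenting path u1→v1 (+1); matched 1.
Augmenting path u2→v2 (+1); matched 2.
No augmenting path remains; maximum matching = 2.
König certificate: {u1, v2} is a vertex cover of size 2 (every listed pair touches it), so no matching can be larger.

2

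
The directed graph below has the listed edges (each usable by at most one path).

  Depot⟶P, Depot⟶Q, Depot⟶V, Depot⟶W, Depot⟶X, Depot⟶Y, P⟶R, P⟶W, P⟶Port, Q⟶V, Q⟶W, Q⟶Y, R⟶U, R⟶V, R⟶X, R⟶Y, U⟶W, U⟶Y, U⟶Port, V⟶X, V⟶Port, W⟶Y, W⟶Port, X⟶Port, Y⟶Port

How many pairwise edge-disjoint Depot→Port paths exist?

5

Assign every edge capacity 1; by Menger, the answer equals the max flow.
Path Depot→P→Port (+1); total 1.
Path Depot→V→Port (+1); total 2.
Path Depot→W→Port (+1); total 3.
Path Depot→X→Port (+1); total 4.
Path Depot→Y→Port (+1); total 5.
No residual Depot→Port path; max flow = 5.
Certifying cut of size 5: {Depot→P, V→Port, W→Port, X→Port, Y→Port}.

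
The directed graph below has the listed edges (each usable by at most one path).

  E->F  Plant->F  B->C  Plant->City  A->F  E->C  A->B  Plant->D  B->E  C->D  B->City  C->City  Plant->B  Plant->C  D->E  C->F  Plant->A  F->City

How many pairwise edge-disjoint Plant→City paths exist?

Assign every edge capacity 1; by Menger, the answer equals the max flow.
Path Plant→City (+1); total 1.
Path Plant→B→City (+1); total 2.
Path Plant→C→City (+1); total 3.
Path Plant→F→City (+1); total 4.
No residual Plant→City path; max flow = 4.
Certifying cut of size 4: {B→City, C→City, F→City, Plant→City}.

4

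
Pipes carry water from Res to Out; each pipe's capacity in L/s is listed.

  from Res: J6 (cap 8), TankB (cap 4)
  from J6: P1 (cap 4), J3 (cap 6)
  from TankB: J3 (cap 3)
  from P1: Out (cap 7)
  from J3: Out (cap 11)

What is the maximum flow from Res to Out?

Augment Res→J6→P1→Out: bottleneck 4, flow now 4.
Augment Res→J6→J3→Out: bottleneck 4, flow now 8.
Augment Res→TankB→J3→Out: bottleneck 3, flow now 11.
No augmenting path remains; maximum flow = 11.
In the residual graph, reachable from Res: {Res, TankB}.
Min-cut edges: Res→J6 (8), TankB→J3 (3); capacity 8 + 3 = 11.
This cut is saturated, so no flow can exceed 11.

11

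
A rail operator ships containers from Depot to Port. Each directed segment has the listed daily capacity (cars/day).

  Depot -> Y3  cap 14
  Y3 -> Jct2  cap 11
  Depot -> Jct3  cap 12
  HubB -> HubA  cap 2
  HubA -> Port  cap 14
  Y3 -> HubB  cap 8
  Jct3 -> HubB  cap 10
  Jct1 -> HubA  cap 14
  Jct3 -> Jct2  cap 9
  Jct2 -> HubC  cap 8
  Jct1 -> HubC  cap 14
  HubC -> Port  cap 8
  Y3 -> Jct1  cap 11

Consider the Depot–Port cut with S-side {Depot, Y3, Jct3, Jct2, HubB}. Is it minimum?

Yes — it is a minimum cut (capacity 21).

Given cut capacity: 11 + 8 + 2 = 21.
Augment Depot→Y3→Jct1→HubC→Port: bottleneck 8, flow now 8.
Augment Depot→Y3→Jct1→HubA→Port: bottleneck 3, flow now 11.
Augment Depot→Y3→HubB→HubA→Port: bottleneck 2, flow now 13.
Augment Depot→Y3→Jct2→HubC→Jct1→HubA→Port: bottleneck 1, flow now 14. (uses reverse residual edge)
Augment Depot→Jct3→Jct2→HubC→Jct1→HubA→Port: bottleneck 7, flow now 21. (uses reverse residual edge)
No augmenting path remains; maximum flow = 21.
Cut capacity 21 equals the max flow, so it is a minimum cut.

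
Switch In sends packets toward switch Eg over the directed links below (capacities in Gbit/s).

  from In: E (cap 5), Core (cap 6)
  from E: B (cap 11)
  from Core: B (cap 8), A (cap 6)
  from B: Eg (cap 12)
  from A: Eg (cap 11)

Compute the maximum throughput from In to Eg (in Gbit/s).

11

Augment In→E→B→Eg: bottleneck 5, flow now 5.
Augment In→Core→B→Eg: bottleneck 6, flow now 11.
No augmenting path remains; maximum flow = 11.
In the residual graph, reachable from In: {In}.
Min-cut edges: In→E (5), In→Core (6); capacity 5 + 6 = 11.
This cut is saturated, so no flow can exceed 11.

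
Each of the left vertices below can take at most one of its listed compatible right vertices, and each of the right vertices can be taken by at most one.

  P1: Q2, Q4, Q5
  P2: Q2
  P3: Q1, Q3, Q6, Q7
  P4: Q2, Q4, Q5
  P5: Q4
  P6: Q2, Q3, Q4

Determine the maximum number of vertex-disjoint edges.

Unit-capacity flow: source→left, listed edges, right→sink; max matching = max flow.
Augmenting path P1→Q2 (+1); matched 1.
Augmenting path P3→Q1 (+1); matched 2.
Augmenting path P4→Q4 (+1); matched 3.
Augmenting path P6→Q3 (+1); matched 4.
Augmenting path P2→Q2→P1→Q5 (+1); matched 5.
No augmenting path remains; maximum matching = 5.
König certificate: {P3, P6, Q2, Q4, Q5} is a vertex cover of size 5 (every listed pair touches it), so no matching can be larger.

5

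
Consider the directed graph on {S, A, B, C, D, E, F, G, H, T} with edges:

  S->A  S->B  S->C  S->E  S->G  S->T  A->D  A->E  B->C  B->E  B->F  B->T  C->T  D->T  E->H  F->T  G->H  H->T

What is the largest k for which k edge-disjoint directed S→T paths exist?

Assign every edge capacity 1; by Menger, the answer equals the max flow.
Path S→T (+1); total 1.
Path S→B→T (+1); total 2.
Path S→C→T (+1); total 3.
Path S→A→D→T (+1); total 4.
Path S→E→H→T (+1); total 5.
No residual S→T path; max flow = 5.
Certifying cut of size 5: {H→T, S→A, S→B, S→C, S→T}.

5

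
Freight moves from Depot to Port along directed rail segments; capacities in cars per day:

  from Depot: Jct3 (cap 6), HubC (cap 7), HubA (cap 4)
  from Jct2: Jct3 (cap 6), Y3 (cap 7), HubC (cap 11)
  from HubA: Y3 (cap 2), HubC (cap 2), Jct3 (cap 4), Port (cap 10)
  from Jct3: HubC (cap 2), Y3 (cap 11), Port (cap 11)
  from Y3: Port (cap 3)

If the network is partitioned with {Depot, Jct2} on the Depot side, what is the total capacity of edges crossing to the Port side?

41

Edges leaving {Depot, Jct2}: Depot→HubA (4), Depot→Jct3 (6), Depot→HubC (7), Jct2→Jct3 (6), Jct2→HubC (11), Jct2→Y3 (7).
Cut capacity = 4 + 6 + 7 + 6 + 11 + 7 = 41.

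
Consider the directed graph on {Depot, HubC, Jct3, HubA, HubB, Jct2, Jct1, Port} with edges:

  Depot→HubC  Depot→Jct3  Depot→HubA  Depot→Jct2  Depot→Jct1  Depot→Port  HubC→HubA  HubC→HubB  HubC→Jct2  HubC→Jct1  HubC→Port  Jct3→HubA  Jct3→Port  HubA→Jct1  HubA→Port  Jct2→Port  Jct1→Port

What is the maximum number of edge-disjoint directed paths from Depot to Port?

6

Assign every edge capacity 1; by Menger, the answer equals the max flow.
Path Depot→Port (+1); total 1.
Path Depot→HubC→Port (+1); total 2.
Path Depot→Jct3→Port (+1); total 3.
Path Depot→HubA→Port (+1); total 4.
Path Depot→Jct2→Port (+1); total 5.
Path Depot→Jct1→Port (+1); total 6.
No residual Depot→Port path; max flow = 6.
Certifying cut of size 6: {Depot→HubA, Depot→HubC, Depot→Jct1, Depot→Jct2, Depot→Jct3, Depot→Port}.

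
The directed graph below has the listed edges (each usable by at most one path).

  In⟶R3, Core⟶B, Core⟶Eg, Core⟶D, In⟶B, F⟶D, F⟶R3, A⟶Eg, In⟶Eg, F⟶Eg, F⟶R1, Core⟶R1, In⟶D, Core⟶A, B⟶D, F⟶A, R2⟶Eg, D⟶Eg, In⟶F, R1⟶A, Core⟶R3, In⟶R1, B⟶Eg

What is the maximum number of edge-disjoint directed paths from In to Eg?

5

Assign every edge capacity 1; by Menger, the answer equals the max flow.
Path In→Eg (+1); total 1.
Path In→B→Eg (+1); total 2.
Path In→F→Eg (+1); total 3.
Path In→D→Eg (+1); total 4.
Path In→R1→A→Eg (+1); total 5.
No residual In→Eg path; max flow = 5.
Certifying cut of size 5: {In→B, In→D, In→Eg, In→F, In→R1}.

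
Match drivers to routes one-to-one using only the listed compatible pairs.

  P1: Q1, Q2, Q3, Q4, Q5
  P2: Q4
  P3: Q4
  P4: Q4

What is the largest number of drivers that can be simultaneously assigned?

Unit-capacity flow: source→left, listed edges, right→sink; max matching = max flow.
Augmenting path P1→Q1 (+1); matched 1.
Augmenting path P2→Q4 (+1); matched 2.
No augmenting path remains; maximum matching = 2.
König certificate: {P1, Q4} is a vertex cover of size 2 (every listed pair touches it), so no matching can be larger.

2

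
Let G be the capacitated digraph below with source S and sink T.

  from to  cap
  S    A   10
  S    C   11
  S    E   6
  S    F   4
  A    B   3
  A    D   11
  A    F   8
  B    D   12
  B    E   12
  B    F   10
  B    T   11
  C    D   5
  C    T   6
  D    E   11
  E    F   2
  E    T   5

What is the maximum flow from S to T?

Augment S→C→T: bottleneck 6, flow now 6.
Augment S→E→T: bottleneck 5, flow now 11.
Augment S→A→B→T: bottleneck 3, flow now 14.
No augmenting path remains; maximum flow = 14.
In the residual graph, reachable from S: {S, A, C, D, E, F}.
Min-cut edges: A→B (3), C→T (6), E→T (5); capacity 3 + 6 + 5 = 14.
This cut is saturated, so no flow can exceed 14.

14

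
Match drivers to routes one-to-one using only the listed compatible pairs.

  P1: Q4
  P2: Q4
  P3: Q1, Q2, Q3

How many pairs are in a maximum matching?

2

Unit-capacity flow: source→left, listed edges, right→sink; max matching = max flow.
Augmenting path P1→Q4 (+1); matched 1.
Augmenting path P3→Q1 (+1); matched 2.
No augmenting path remains; maximum matching = 2.
König certificate: {P3, Q4} is a vertex cover of size 2 (every listed pair touches it), so no matching can be larger.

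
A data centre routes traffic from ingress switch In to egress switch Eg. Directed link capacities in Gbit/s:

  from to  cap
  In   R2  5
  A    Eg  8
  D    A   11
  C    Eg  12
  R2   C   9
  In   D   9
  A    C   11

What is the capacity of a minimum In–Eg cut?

Augment In→R2→C→Eg: bottleneck 5, flow now 5.
Augment In→D→A→Eg: bottleneck 8, flow now 13.
Augment In→D→A→C→Eg: bottleneck 1, flow now 14.
No augmenting path remains; maximum flow = 14.
By max-flow min-cut, the minimum cut capacity equals the max flow.
In the residual graph, reachable from In: {In}.
Min-cut edges: In→R2 (5), In→D (9); capacity 5 + 9 = 14.

14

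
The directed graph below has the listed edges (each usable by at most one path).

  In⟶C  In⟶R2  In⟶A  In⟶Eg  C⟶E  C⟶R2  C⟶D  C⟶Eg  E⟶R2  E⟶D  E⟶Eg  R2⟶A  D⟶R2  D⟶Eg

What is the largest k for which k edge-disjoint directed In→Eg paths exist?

Assign every edge capacity 1; by Menger, the answer equals the max flow.
Path In→Eg (+1); total 1.
Path In→C→Eg (+1); total 2.
No residual In→Eg path; max flow = 2.
Certifying cut of size 2: {In→C, In→Eg}.

2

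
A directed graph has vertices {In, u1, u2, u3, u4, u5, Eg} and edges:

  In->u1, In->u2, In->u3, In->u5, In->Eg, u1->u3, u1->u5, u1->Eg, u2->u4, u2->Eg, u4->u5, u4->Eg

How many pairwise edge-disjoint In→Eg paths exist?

3

Assign every edge capacity 1; by Menger, the answer equals the max flow.
Path In→Eg (+1); total 1.
Path In→u1→Eg (+1); total 2.
Path In→u2→Eg (+1); total 3.
No residual In→Eg path; max flow = 3.
Certifying cut of size 3: {In→Eg, In→u1, In→u2}.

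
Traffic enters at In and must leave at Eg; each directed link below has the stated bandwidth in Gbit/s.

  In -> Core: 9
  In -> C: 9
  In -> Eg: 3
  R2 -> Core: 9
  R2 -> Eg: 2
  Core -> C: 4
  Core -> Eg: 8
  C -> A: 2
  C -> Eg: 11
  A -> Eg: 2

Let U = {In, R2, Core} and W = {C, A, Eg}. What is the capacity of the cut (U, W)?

Edges leaving {In, R2, Core}: In→C (9), In→Eg (3), R2→Eg (2), Core→C (4), Core→Eg (8).
Cut capacity = 9 + 3 + 2 + 4 + 8 = 26.

26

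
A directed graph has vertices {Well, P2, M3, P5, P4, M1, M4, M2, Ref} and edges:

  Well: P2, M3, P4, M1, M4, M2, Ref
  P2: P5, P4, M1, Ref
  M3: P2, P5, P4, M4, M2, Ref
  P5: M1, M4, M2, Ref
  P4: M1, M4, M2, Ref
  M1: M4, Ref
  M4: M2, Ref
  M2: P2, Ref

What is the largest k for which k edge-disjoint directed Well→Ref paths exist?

Assign every edge capacity 1; by Menger, the answer equals the max flow.
Path Well→Ref (+1); total 1.
Path Well→P2→Ref (+1); total 2.
Path Well→M3→Ref (+1); total 3.
Path Well→P4→Ref (+1); total 4.
Path Well→M1→Ref (+1); total 5.
Path Well→M4→Ref (+1); total 6.
Path Well→M2→Ref (+1); total 7.
No residual Well→Ref path; max flow = 7.
Certifying cut of size 7: {Well→M1, Well→M2, Well→M3, Well→M4, Well→P2, Well→P4, Well→Ref}.

7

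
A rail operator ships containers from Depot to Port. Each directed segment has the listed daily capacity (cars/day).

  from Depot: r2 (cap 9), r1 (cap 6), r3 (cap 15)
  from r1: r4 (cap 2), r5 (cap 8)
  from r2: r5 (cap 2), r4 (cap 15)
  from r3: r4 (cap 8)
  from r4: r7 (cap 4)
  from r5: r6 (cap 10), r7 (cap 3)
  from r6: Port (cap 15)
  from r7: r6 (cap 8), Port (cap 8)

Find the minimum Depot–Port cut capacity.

Augment Depot→r1→r4→r7→Port: bottleneck 2, flow now 2.
Augment Depot→r1→r5→r6→Port: bottleneck 4, flow now 6.
Augment Depot→r2→r4→r7→Port: bottleneck 2, flow now 8.
Augment Depot→r2→r5→r6→Port: bottleneck 2, flow now 10.
Augment Depot→r2→r4→r1→r5→r6→Port: bottleneck 2, flow now 12. (uses reverse residual edge)
No augmenting path remains; maximum flow = 12.
By max-flow min-cut, the minimum cut capacity equals the max flow.
In the residual graph, reachable from Depot: {Depot, r2, r3, r4}.
Min-cut edges: Depot→r1 (6), r2→r5 (2), r4→r7 (4); capacity 6 + 2 + 4 = 12.

12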